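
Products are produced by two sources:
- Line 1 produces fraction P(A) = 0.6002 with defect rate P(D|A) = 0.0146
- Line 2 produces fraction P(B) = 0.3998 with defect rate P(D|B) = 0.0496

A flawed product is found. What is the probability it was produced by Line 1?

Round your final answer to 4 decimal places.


Let A = from Line 1, D = flawed

Given:
- P(A) = 0.6002, P(B) = 0.3998
- P(D|A) = 0.0146, P(D|B) = 0.0496

Step 1: Find P(D)
P(D) = P(D|A)P(A) + P(D|B)P(B)
     = 0.0146 × 0.6002 + 0.0496 × 0.3998
     = 0.00876292 + 0.01983008
     = 0.02859300

Step 2: Apply Bayes' theorem
P(A|D) = P(D|A)P(A) / P(D)
       = 0.00876292 / 0.02859300
       = 0.3065


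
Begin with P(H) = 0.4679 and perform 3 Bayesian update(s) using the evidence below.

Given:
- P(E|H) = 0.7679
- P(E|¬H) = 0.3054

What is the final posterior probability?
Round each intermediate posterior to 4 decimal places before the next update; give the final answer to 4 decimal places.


Sequential Bayesian updating:

Initial prior: P(H) = 0.4679

Update 1:
  P(E) = 0.7679 × 0.4679 + 0.3054 × 0.5321 = 0.35930041 + 0.16250334 = 0.52180375
  P(H|E) = 0.35930041 / 0.52180375 = 0.6886

Update 2:
  P(E) = 0.7679 × 0.6886 + 0.3054 × 0.3114 = 0.52877594 + 0.09510156 = 0.62387750
  P(H|E) = 0.52877594 / 0.62387750 = 0.8476

Update 3:
  P(E) = 0.7679 × 0.8476 + 0.3054 × 0.1524 = 0.65087204 + 0.04654296 = 0.69741500
  P(H|E) = 0.65087204 / 0.69741500 = 0.9333

Final posterior: 0.9333


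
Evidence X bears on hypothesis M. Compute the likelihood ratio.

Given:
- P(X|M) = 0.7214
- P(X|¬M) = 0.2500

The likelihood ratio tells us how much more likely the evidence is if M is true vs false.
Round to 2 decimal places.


Likelihood Ratio (LR) = P(X|M) / P(X|¬M)

LR = 0.7214 / 0.2500
   = 2.89

The evidence is 2.89 times more likely if M is true than if M is false.
Because LR exceeds 1, X is evidence for M.


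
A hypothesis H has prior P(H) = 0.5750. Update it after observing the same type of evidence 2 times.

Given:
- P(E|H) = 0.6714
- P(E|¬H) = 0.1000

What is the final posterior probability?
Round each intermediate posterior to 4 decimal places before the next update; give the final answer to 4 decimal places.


Sequential Bayesian updating:

Initial prior: P(H) = 0.5750

Update 1:
  P(E) = 0.6714 × 0.5750 + 0.1000 × 0.4250 = 0.38605500 + 0.04250000 = 0.42855500
  P(H|E) = 0.38605500 / 0.42855500 = 0.9008

Update 2:
  P(E) = 0.6714 × 0.9008 + 0.1000 × 0.0992 = 0.60479712 + 0.00992000 = 0.61471712
  P(H|E) = 0.60479712 / 0.61471712 = 0.9839

Final posterior: 0.9839


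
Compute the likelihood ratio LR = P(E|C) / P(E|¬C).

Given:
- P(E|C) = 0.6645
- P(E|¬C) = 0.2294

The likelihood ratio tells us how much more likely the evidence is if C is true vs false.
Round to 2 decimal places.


Likelihood Ratio (LR) = P(E|C) / P(E|¬C)

LR = 0.6645 / 0.2294
   = 2.90

The evidence is 2.90 times more likely if C is true than if C is false.
Since LR > 1, the evidence supports C over ¬C.


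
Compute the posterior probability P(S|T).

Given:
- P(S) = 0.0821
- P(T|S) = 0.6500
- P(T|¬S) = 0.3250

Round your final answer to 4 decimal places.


Bayes' theorem: P(S|T) = P(T|S) × P(S) / P(T)

Step 1: Calculate P(T) using law of total probability
P(T) = P(T|S)P(S) + P(T|¬S)P(¬S)
     = 0.6500 × 0.0821 + 0.3250 × 0.9179
     = 0.05336500 + 0.29831750
     = 0.35168250

Step 2: Apply Bayes' theorem
P(S|T) = P(T|S) × P(S) / P(T)
       = 0.05336500 / 0.35168250
       = 0.1517


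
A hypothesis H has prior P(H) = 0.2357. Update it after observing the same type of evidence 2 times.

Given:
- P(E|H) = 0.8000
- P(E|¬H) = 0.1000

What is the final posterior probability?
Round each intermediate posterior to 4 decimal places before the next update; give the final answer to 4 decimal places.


Sequential Bayesian updating:

Initial prior: P(H) = 0.2357

Update 1:
  P(E) = 0.8000 × 0.2357 + 0.1000 × 0.7643 = 0.18856000 + 0.07643000 = 0.26499000
  P(H|E) = 0.18856000 / 0.26499000 = 0.7116

Update 2:
  P(E) = 0.8000 × 0.7116 + 0.1000 × 0.2884 = 0.56928000 + 0.02884000 = 0.59812000
  P(H|E) = 0.56928000 / 0.59812000 = 0.9518

Final posterior: 0.9518


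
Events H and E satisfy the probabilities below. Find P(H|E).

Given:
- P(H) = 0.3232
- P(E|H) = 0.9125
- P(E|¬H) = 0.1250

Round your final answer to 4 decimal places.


Bayes' theorem: P(H|E) = P(E|H) × P(H) / P(E)

Step 1: Calculate P(E) using law of total probability
P(E) = P(E|H)P(H) + P(E|¬H)P(¬H)
     = 0.9125 × 0.3232 + 0.1250 × 0.6768
     = 0.29492000 + 0.08460000
     = 0.37952000

Step 2: Apply Bayes' theorem
P(H|E) = P(E|H) × P(H) / P(E)
       = 0.29492000 / 0.37952000
       = 0.7771


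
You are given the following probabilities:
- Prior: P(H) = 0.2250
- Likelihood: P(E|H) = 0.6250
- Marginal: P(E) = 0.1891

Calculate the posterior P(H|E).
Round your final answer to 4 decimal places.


Using Bayes' theorem:

P(H|E) = P(E|H) × P(H) / P(E)
       = 0.6250 × 0.2250 / 0.1891
       = 0.14062500 / 0.1891
       = 0.7437

The evidence strengthens our belief in H.
Prior: 0.2250 → Posterior: 0.7437


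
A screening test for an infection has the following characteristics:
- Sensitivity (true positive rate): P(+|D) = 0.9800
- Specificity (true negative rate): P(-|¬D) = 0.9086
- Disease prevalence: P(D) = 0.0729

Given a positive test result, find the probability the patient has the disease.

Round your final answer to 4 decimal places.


Let D = has disease, + = positive test

Given:
- P(D) = 0.0729 (prevalence)
- P(+|D) = 0.9800 (sensitivity)
- P(-|¬D) = 0.9086 (specificity)
- P(+|¬D) = 0.0914 (false positive rate = 1 - specificity)

Step 1: Find P(+)
P(+) = P(+|D)P(D) + P(+|¬D)P(¬D)
     = 0.9800 × 0.0729 + 0.0914 × 0.9271
     = 0.07144200 + 0.08473694
     = 0.15617894

Step 2: Apply Bayes' theorem for P(D|+)
P(D|+) = P(+|D)P(D) / P(+)
       = 0.07144200 / 0.15617894
       = 0.4574


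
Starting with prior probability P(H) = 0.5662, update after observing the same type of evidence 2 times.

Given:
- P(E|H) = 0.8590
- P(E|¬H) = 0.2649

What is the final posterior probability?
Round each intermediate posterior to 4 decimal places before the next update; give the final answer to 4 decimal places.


Sequential Bayesian updating:

Initial prior: P(H) = 0.5662

Update 1:
  P(E) = 0.8590 × 0.5662 + 0.2649 × 0.4338 = 0.48636580 + 0.11491362 = 0.60127942
  P(H|E) = 0.48636580 / 0.60127942 = 0.8089

Update 2:
  P(E) = 0.8590 × 0.8089 + 0.2649 × 0.1911 = 0.69484510 + 0.05062239 = 0.74546749
  P(H|E) = 0.69484510 / 0.74546749 = 0.9321

Final posterior: 0.9321


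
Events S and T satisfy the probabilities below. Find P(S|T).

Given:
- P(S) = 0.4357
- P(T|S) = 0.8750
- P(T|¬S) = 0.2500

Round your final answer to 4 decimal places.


Bayes' theorem: P(S|T) = P(T|S) × P(S) / P(T)

Step 1: Calculate P(T) using law of total probability
P(T) = P(T|S)P(S) + P(T|¬S)P(¬S)
     = 0.8750 × 0.4357 + 0.2500 × 0.5643
     = 0.38123750 + 0.14107500
     = 0.52231250

Step 2: Apply Bayes' theorem
P(S|T) = P(T|S) × P(S) / P(T)
       = 0.38123750 / 0.52231250
       = 0.7299


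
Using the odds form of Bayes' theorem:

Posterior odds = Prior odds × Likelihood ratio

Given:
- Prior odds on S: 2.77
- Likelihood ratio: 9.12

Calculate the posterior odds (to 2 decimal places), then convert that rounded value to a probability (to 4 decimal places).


Step 1: Calculate posterior odds
Posterior odds = Prior odds × LR
               = 2.77 × 9.12
               = 25.26

Step 2: Convert to probability
P(S|E) = Posterior odds / (1 + Posterior odds)
       = 25.26 / (1 + 25.26)
       = 25.26 / 26.26
       = 0.9619

The evidence increased P(S) from 0.7347 to 0.9619.


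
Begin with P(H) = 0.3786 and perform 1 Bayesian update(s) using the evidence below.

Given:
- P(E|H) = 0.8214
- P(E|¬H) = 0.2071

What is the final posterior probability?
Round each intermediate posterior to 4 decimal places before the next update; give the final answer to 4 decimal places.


Sequential Bayesian updating:

Initial prior: P(H) = 0.3786

Update 1:
  P(E) = 0.8214 × 0.3786 + 0.2071 × 0.6214 = 0.31098204 + 0.12869194 = 0.43967398
  P(H|E) = 0.31098204 / 0.43967398 = 0.7073

Final posterior: 0.7073


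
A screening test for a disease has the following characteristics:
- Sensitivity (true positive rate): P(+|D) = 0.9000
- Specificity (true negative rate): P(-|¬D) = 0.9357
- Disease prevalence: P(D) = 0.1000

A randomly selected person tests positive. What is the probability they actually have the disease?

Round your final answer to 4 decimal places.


Let D = has disease, + = positive test

Given:
- P(D) = 0.1000 (prevalence)
- P(+|D) = 0.9000 (sensitivity)
- P(-|¬D) = 0.9357 (specificity)
- P(+|¬D) = 0.0643 (false positive rate = 1 - specificity)

Step 1: Find P(+)
P(+) = P(+|D)P(D) + P(+|¬D)P(¬D)
     = 0.9000 × 0.1000 + 0.0643 × 0.9000
     = 0.09000000 + 0.05787000
     = 0.14787000

Step 2: Apply Bayes' theorem for P(D|+)
P(D|+) = P(+|D)P(D) / P(+)
       = 0.09000000 / 0.14787000
       = 0.6086


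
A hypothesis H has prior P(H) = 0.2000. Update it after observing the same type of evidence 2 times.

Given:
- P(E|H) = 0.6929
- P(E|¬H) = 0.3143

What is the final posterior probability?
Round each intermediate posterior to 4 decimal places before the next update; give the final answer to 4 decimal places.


Sequential Bayesian updating:

Initial prior: P(H) = 0.2000

Update 1:
  P(E) = 0.6929 × 0.2000 + 0.3143 × 0.8000 = 0.13858000 + 0.25144000 = 0.39002000
  P(H|E) = 0.13858000 / 0.39002000 = 0.3553

Update 2:
  P(E) = 0.6929 × 0.3553 + 0.3143 × 0.6447 = 0.24618737 + 0.20262921 = 0.44881658
  P(H|E) = 0.24618737 / 0.44881658 = 0.5485

Final posterior: 0.5485


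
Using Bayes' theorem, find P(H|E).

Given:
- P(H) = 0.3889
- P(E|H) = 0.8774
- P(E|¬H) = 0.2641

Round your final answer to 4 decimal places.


Bayes' theorem: P(H|E) = P(E|H) × P(H) / P(E)

Step 1: Calculate P(E) using law of total probability
P(E) = P(E|H)P(H) + P(E|¬H)P(¬H)
     = 0.8774 × 0.3889 + 0.2641 × 0.6111
     = 0.34122086 + 0.16139151
     = 0.50261237

Step 2: Apply Bayes' theorem
P(H|E) = P(E|H) × P(H) / P(E)
       = 0.34122086 / 0.50261237
       = 0.6789


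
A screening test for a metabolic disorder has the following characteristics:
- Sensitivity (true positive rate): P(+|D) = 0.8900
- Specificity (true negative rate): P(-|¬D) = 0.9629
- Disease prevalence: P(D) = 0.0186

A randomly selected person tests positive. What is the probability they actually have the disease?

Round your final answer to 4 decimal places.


Let D = has disease, + = positive test

Given:
- P(D) = 0.0186 (prevalence)
- P(+|D) = 0.8900 (sensitivity)
- P(-|¬D) = 0.9629 (specificity)
- P(+|¬D) = 0.0371 (false positive rate = 1 - specificity)

Step 1: Find P(+)
P(+) = P(+|D)P(D) + P(+|¬D)P(¬D)
     = 0.8900 × 0.0186 + 0.0371 × 0.9814
     = 0.01655400 + 0.03640994
     = 0.05296394

Step 2: Apply Bayes' theorem for P(D|+)
P(D|+) = P(+|D)P(D) / P(+)
       = 0.01655400 / 0.05296394
       = 0.3126


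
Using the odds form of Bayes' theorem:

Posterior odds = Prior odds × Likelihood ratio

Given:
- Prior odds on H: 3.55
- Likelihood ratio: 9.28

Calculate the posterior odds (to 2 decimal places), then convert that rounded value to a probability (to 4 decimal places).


Step 1: Calculate posterior odds
Posterior odds = Prior odds × LR
               = 3.55 × 9.28
               = 32.94

Step 2: Convert to probability
P(H|E) = Posterior odds / (1 + Posterior odds)
       = 32.94 / (1 + 32.94)
       = 32.94 / 33.94
       = 0.9705

The evidence increased P(H) from 0.7802 to 0.9705.


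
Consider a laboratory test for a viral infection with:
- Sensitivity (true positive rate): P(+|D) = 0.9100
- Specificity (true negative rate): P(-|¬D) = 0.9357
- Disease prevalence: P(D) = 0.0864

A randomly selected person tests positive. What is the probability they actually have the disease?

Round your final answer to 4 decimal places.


Let D = has disease, + = positive test

Given:
- P(D) = 0.0864 (prevalence)
- P(+|D) = 0.9100 (sensitivity)
- P(-|¬D) = 0.9357 (specificity)
- P(+|¬D) = 0.0643 (false positive rate = 1 - specificity)

Step 1: Find P(+)
P(+) = P(+|D)P(D) + P(+|¬D)P(¬D)
     = 0.9100 × 0.0864 + 0.0643 × 0.9136
     = 0.07862400 + 0.05874448
     = 0.13736848

Step 2: Apply Bayes' theorem for P(D|+)
P(D|+) = P(+|D)P(D) / P(+)
       = 0.07862400 / 0.13736848
       = 0.5724


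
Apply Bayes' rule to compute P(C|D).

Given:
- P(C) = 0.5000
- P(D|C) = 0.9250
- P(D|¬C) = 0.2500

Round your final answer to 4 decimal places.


Bayes' theorem: P(C|D) = P(D|C) × P(C) / P(D)

Step 1: Calculate P(D) using law of total probability
P(D) = P(D|C)P(C) + P(D|¬C)P(¬C)
     = 0.9250 × 0.5000 + 0.2500 × 0.5000
     = 0.46250000 + 0.12500000
     = 0.58750000

Step 2: Apply Bayes' theorem
P(C|D) = P(D|C) × P(C) / P(D)
       = 0.46250000 / 0.58750000
       = 0.7872


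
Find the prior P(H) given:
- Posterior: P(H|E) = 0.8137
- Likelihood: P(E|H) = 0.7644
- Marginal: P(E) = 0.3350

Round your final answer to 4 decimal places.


From Bayes' theorem: P(H|E) = P(E|H) × P(H) / P(E)

Rearranging for P(H):
P(H) = P(H|E) × P(E) / P(E|H)
     = 0.8137 × 0.3350 / 0.7644
     = 0.27258950 / 0.7644
     = 0.3566


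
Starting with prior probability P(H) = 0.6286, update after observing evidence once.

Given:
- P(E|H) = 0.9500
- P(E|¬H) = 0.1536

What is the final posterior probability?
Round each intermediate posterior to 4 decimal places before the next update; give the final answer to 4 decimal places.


Sequential Bayesian updating:

Initial prior: P(H) = 0.6286

Update 1:
  P(E) = 0.9500 × 0.6286 + 0.1536 × 0.3714 = 0.59717000 + 0.05704704 = 0.65421704
  P(H|E) = 0.59717000 / 0.65421704 = 0.9128

Final posterior: 0.9128


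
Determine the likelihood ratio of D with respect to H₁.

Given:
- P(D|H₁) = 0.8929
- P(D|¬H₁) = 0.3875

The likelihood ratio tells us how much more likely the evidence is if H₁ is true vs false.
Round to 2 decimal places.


Likelihood Ratio (LR) = P(D|H₁) / P(D|¬H₁)

LR = 0.8929 / 0.3875
   = 2.30

The evidence is 2.30 times more likely if H₁ is true than if H₁ is false.
Since LR > 1, the evidence supports H₁ over ¬H₁.


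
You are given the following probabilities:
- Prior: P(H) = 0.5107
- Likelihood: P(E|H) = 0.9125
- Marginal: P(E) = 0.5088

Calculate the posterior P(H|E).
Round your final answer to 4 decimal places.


Using Bayes' theorem:

P(H|E) = P(E|H) × P(H) / P(E)
       = 0.9125 × 0.5107 / 0.5088
       = 0.46601375 / 0.5088
       = 0.9159

The evidence strengthens our belief in H.
Prior: 0.5107 → Posterior: 0.9159


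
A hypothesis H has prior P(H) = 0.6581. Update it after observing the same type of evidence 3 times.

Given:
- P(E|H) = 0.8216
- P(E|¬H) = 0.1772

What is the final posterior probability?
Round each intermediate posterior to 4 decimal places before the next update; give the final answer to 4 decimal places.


Sequential Bayesian updating:

Initial prior: P(H) = 0.6581

Update 1:
  P(E) = 0.8216 × 0.6581 + 0.1772 × 0.3419 = 0.54069496 + 0.06058468 = 0.60127964
  P(H|E) = 0.54069496 / 0.60127964 = 0.8992

Update 2:
  P(E) = 0.8216 × 0.8992 + 0.1772 × 0.1008 = 0.73878272 + 0.01786176 = 0.75664448
  P(H|E) = 0.73878272 / 0.75664448 = 0.9764

Update 3:
  P(E) = 0.8216 × 0.9764 + 0.1772 × 0.0236 = 0.80221024 + 0.00418192 = 0.80639216
  P(H|E) = 0.80221024 / 0.80639216 = 0.9948

Final posterior: 0.9948


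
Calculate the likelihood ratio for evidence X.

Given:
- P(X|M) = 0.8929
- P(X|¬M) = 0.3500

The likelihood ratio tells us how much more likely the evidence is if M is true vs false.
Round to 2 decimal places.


Likelihood Ratio (LR) = P(X|M) / P(X|¬M)

LR = 0.8929 / 0.3500
   = 2.55

The evidence is 2.55 times more likely if M is true than if M is false.
LR > 1, so observing X raises the odds in favor of M.


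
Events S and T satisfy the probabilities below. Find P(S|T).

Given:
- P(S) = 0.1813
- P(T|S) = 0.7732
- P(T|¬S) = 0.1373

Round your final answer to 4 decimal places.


Bayes' theorem: P(S|T) = P(T|S) × P(S) / P(T)

Step 1: Calculate P(T) using law of total probability
P(T) = P(T|S)P(S) + P(T|¬S)P(¬S)
     = 0.7732 × 0.1813 + 0.1373 × 0.8187
     = 0.14018116 + 0.11240751
     = 0.25258867

Step 2: Apply Bayes' theorem
P(S|T) = P(T|S) × P(S) / P(T)
       = 0.14018116 / 0.25258867
       = 0.5550


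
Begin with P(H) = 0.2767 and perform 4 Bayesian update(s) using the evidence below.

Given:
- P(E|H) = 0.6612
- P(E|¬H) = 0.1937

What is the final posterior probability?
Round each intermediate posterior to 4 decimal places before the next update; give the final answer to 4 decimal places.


Sequential Bayesian updating:

Initial prior: P(H) = 0.2767

Update 1:
  P(E) = 0.6612 × 0.2767 + 0.1937 × 0.7233 = 0.18295404 + 0.14010321 = 0.32305725
  P(H|E) = 0.18295404 / 0.32305725 = 0.5663

Update 2:
  P(E) = 0.6612 × 0.5663 + 0.1937 × 0.4337 = 0.37443756 + 0.08400769 = 0.45844525
  P(H|E) = 0.37443756 / 0.45844525 = 0.8168

Update 3:
  P(E) = 0.6612 × 0.8168 + 0.1937 × 0.1832 = 0.54006816 + 0.03548584 = 0.57555400
  P(H|E) = 0.54006816 / 0.57555400 = 0.9383

Update 4:
  P(E) = 0.6612 × 0.9383 + 0.1937 × 0.0617 = 0.62040396 + 0.01195129 = 0.63235525
  P(H|E) = 0.62040396 / 0.63235525 = 0.9811

Final posterior: 0.9811


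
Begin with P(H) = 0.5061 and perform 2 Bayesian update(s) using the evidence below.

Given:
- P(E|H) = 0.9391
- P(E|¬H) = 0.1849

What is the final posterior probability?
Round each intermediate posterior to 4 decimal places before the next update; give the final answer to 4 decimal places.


Sequential Bayesian updating:

Initial prior: P(H) = 0.5061

Update 1:
  P(E) = 0.9391 × 0.5061 + 0.1849 × 0.4939 = 0.47527851 + 0.09132211 = 0.56660062
  P(H|E) = 0.47527851 / 0.56660062 = 0.8388

Update 2:
  P(E) = 0.9391 × 0.8388 + 0.1849 × 0.1612 = 0.78771708 + 0.02980588 = 0.81752296
  P(H|E) = 0.78771708 / 0.81752296 = 0.9635

Final posterior: 0.9635


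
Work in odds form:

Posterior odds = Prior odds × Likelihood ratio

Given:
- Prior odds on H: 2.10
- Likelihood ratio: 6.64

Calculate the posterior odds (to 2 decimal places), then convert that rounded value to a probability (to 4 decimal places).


Step 1: Calculate posterior odds
Posterior odds = Prior odds × LR
               = 2.10 × 6.64
               = 13.94

Step 2: Convert to probability
P(H|E) = Posterior odds / (1 + Posterior odds)
       = 13.94 / (1 + 13.94)
       = 13.94 / 14.94
       = 0.9331

The evidence increased P(H) from 0.6774 to 0.9331.


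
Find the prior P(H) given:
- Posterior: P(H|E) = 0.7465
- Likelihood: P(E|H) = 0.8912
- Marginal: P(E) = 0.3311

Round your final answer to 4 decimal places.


From Bayes' theorem: P(H|E) = P(E|H) × P(H) / P(E)

Rearranging for P(H):
P(H) = P(H|E) × P(E) / P(E|H)
     = 0.7465 × 0.3311 / 0.8912
     = 0.24716615 / 0.8912
     = 0.2773


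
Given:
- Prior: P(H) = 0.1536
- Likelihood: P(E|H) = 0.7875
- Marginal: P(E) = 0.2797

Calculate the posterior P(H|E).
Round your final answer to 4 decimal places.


Using Bayes' theorem:

P(H|E) = P(E|H) × P(H) / P(E)
       = 0.7875 × 0.1536 / 0.2797
       = 0.12096000 / 0.2797
       = 0.4325

The evidence strengthens our belief in H.
Prior: 0.1536 → Posterior: 0.4325


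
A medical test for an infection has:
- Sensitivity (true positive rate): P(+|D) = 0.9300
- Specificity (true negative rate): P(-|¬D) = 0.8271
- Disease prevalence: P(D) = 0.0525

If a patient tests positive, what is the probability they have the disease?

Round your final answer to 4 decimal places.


Let D = has disease, + = positive test

Given:
- P(D) = 0.0525 (prevalence)
- P(+|D) = 0.9300 (sensitivity)
- P(-|¬D) = 0.8271 (specificity)
- P(+|¬D) = 0.1729 (false positive rate = 1 - specificity)

Step 1: Find P(+)
P(+) = P(+|D)P(D) + P(+|¬D)P(¬D)
     = 0.9300 × 0.0525 + 0.1729 × 0.9475
     = 0.04882500 + 0.16382275
     = 0.21264775

Step 2: Apply Bayes' theorem for P(D|+)
P(D|+) = P(+|D)P(D) / P(+)
       = 0.04882500 / 0.21264775
       = 0.2296


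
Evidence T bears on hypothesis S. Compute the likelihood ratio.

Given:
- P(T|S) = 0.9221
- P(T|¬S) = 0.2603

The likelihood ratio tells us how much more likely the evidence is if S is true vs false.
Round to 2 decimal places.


Likelihood Ratio (LR) = P(T|S) / P(T|¬S)

LR = 0.9221 / 0.2603
   = 3.54

The evidence is 3.54 times more likely if S is true than if S is false.
LR > 1, so observing T raises the odds in favor of S.


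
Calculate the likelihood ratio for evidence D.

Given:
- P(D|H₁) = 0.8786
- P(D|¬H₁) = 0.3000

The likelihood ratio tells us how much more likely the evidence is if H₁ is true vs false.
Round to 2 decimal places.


Likelihood Ratio (LR) = P(D|H₁) / P(D|¬H₁)

LR = 0.8786 / 0.3000
   = 2.93

The evidence is 2.93 times more likely if H₁ is true than if H₁ is false.
Because LR exceeds 1, D is evidence for H₁.


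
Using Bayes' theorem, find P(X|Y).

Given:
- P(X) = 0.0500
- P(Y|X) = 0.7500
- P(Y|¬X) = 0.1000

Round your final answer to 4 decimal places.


Bayes' theorem: P(X|Y) = P(Y|X) × P(X) / P(Y)

Step 1: Calculate P(Y) using law of total probability
P(Y) = P(Y|X)P(X) + P(Y|¬X)P(¬X)
     = 0.7500 × 0.0500 + 0.1000 × 0.9500
     = 0.03750000 + 0.09500000
     = 0.13250000

Step 2: Apply Bayes' theorem
P(X|Y) = P(Y|X) × P(X) / P(Y)
       = 0.03750000 / 0.13250000
       = 0.2830


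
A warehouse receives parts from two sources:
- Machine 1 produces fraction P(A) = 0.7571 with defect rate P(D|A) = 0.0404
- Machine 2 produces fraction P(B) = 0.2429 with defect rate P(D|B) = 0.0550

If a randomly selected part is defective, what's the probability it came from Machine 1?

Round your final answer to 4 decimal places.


Let A = from Machine 1, D = defective

Given:
- P(A) = 0.7571, P(B) = 0.2429
- P(D|A) = 0.0404, P(D|B) = 0.0550

Step 1: Find P(D)
P(D) = P(D|A)P(A) + P(D|B)P(B)
     = 0.0404 × 0.7571 + 0.0550 × 0.2429
     = 0.03058684 + 0.01335950
     = 0.04394634

Step 2: Apply Bayes' theorem
P(A|D) = P(D|A)P(A) / P(D)
       = 0.03058684 / 0.04394634
       = 0.6960


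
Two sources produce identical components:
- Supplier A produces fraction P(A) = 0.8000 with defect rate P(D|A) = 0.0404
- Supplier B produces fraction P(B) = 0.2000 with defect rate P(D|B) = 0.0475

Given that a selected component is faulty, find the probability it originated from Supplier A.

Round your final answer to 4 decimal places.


Let A = from Supplier A, D = faulty

Given:
- P(A) = 0.8000, P(B) = 0.2000
- P(D|A) = 0.0404, P(D|B) = 0.0475

Step 1: Find P(D)
P(D) = P(D|A)P(A) + P(D|B)P(B)
     = 0.0404 × 0.8000 + 0.0475 × 0.2000
     = 0.03232000 + 0.00950000
     = 0.04182000

Step 2: Apply Bayes' theorem
P(A|D) = P(D|A)P(A) / P(D)
       = 0.03232000 / 0.04182000
       = 0.7728


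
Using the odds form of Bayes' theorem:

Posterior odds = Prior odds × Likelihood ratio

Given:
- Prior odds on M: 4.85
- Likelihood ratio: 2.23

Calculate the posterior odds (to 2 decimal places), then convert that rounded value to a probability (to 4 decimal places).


Step 1: Calculate posterior odds
Posterior odds = Prior odds × LR
               = 4.85 × 2.23
               = 10.82

Step 2: Convert to probability
P(M|E) = Posterior odds / (1 + Posterior odds)
       = 10.82 / (1 + 10.82)
       = 10.82 / 11.82
       = 0.9154

The evidence increased P(M) from 0.8291 to 0.9154.


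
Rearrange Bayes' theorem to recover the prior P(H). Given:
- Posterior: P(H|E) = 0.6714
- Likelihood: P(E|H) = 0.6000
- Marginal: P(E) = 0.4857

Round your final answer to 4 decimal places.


From Bayes' theorem: P(H|E) = P(E|H) × P(H) / P(E)

Rearranging for P(H):
P(H) = P(H|E) × P(E) / P(E|H)
     = 0.6714 × 0.4857 / 0.6000
     = 0.32609898 / 0.6000
     = 0.5435


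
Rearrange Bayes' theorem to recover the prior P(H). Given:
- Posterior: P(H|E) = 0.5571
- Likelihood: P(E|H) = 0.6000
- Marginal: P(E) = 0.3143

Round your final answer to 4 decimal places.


From Bayes' theorem: P(H|E) = P(E|H) × P(H) / P(E)

Rearranging for P(H):
P(H) = P(H|E) × P(E) / P(E|H)
     = 0.5571 × 0.3143 / 0.6000
     = 0.17509653 / 0.6000
     = 0.2918


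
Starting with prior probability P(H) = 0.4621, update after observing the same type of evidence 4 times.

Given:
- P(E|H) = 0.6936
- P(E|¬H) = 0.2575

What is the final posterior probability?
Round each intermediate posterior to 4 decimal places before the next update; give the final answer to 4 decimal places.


Sequential Bayesian updating:

Initial prior: P(H) = 0.4621

Update 1:
  P(E) = 0.6936 × 0.4621 + 0.2575 × 0.5379 = 0.32051256 + 0.13850925 = 0.45902181
  P(H|E) = 0.32051256 / 0.45902181 = 0.6983

Update 2:
  P(E) = 0.6936 × 0.6983 + 0.2575 × 0.3017 = 0.48434088 + 0.07768775 = 0.56202863
  P(H|E) = 0.48434088 / 0.56202863 = 0.8618

Update 3:
  P(E) = 0.6936 × 0.8618 + 0.2575 × 0.1382 = 0.59774448 + 0.03558650 = 0.63333098
  P(H|E) = 0.59774448 / 0.63333098 = 0.9438

Update 4:
  P(E) = 0.6936 × 0.9438 + 0.2575 × 0.0562 = 0.65461968 + 0.01447150 = 0.66909118
  P(H|E) = 0.65461968 / 0.66909118 = 0.9784

Final posterior: 0.9784


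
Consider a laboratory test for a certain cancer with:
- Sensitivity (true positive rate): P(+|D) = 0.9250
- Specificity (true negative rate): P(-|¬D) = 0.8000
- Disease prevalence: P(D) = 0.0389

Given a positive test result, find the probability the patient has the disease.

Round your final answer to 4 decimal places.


Let D = has disease, + = positive test

Given:
- P(D) = 0.0389 (prevalence)
- P(+|D) = 0.9250 (sensitivity)
- P(-|¬D) = 0.8000 (specificity)
- P(+|¬D) = 0.2000 (false positive rate = 1 - specificity)

Step 1: Find P(+)
P(+) = P(+|D)P(D) + P(+|¬D)P(¬D)
     = 0.9250 × 0.0389 + 0.2000 × 0.9611
     = 0.03598250 + 0.19222000
     = 0.22820250

Step 2: Apply Bayes' theorem for P(D|+)
P(D|+) = P(+|D)P(D) / P(+)
       = 0.03598250 / 0.22820250
       = 0.1577


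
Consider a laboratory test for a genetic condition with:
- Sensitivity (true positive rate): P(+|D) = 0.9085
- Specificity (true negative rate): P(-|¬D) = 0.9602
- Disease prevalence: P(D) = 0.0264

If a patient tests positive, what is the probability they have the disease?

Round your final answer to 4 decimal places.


Let D = has disease, + = positive test

Given:
- P(D) = 0.0264 (prevalence)
- P(+|D) = 0.9085 (sensitivity)
- P(-|¬D) = 0.9602 (specificity)
- P(+|¬D) = 0.0398 (false positive rate = 1 - specificity)

Step 1: Find P(+)
P(+) = P(+|D)P(D) + P(+|¬D)P(¬D)
     = 0.9085 × 0.0264 + 0.0398 × 0.9736
     = 0.02398440 + 0.03874928
     = 0.06273368

Step 2: Apply Bayes' theorem for P(D|+)
P(D|+) = P(+|D)P(D) / P(+)
       = 0.02398440 / 0.06273368
       = 0.3823


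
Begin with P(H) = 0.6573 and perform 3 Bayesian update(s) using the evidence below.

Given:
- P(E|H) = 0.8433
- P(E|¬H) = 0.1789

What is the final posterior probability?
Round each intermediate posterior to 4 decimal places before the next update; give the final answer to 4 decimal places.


Sequential Bayesian updating:

Initial prior: P(H) = 0.6573

Update 1:
  P(E) = 0.8433 × 0.6573 + 0.1789 × 0.3427 = 0.55430109 + 0.06130903 = 0.61561012
  P(H|E) = 0.55430109 / 0.61561012 = 0.9004

Update 2:
  P(E) = 0.8433 × 0.9004 + 0.1789 × 0.0996 = 0.75930732 + 0.01781844 = 0.77712576
  P(H|E) = 0.75930732 / 0.77712576 = 0.9771

Update 3:
  P(E) = 0.8433 × 0.9771 + 0.1789 × 0.0229 = 0.82398843 + 0.00409681 = 0.82808524
  P(H|E) = 0.82398843 / 0.82808524 = 0.9951

Final posterior: 0.9951


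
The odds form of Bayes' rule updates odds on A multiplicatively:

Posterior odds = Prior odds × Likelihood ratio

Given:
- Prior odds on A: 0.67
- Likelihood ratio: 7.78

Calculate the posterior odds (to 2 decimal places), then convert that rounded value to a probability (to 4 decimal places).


Step 1: Calculate posterior odds
Posterior odds = Prior odds × LR
               = 0.67 × 7.78
               = 5.21

Step 2: Convert to probability
P(A|E) = Posterior odds / (1 + Posterior odds)
       = 5.21 / (1 + 5.21)
       = 5.21 / 6.21
       = 0.8390

The evidence increased P(A) from 0.4012 to 0.8390.


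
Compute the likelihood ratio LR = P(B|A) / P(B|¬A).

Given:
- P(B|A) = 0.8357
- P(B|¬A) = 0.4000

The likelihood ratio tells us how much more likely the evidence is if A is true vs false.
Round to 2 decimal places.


Likelihood Ratio (LR) = P(B|A) / P(B|¬A)

LR = 0.8357 / 0.4000
   = 2.09

The evidence is 2.09 times more likely if A is true than if A is false.
LR > 1, so observing B raises the odds in favor of A.


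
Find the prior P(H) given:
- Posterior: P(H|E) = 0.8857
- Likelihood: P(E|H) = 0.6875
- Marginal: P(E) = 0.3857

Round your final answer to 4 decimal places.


From Bayes' theorem: P(H|E) = P(E|H) × P(H) / P(E)

Rearranging for P(H):
P(H) = P(H|E) × P(E) / P(E|H)
     = 0.8857 × 0.3857 / 0.6875
     = 0.34161449 / 0.6875
     = 0.4969


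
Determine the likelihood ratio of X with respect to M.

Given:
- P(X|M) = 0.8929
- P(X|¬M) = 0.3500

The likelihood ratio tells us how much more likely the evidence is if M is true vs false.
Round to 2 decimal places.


Likelihood Ratio (LR) = P(X|M) / P(X|¬M)

LR = 0.8929 / 0.3500
   = 2.55

The evidence is 2.55 times more likely if M is true than if M is false.
Since LR > 1, the evidence supports M over ¬M.


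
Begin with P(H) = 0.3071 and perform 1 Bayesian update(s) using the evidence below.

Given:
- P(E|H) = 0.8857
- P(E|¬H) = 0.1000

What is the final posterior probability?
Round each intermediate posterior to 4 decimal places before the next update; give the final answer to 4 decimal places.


Sequential Bayesian updating:

Initial prior: P(H) = 0.3071

Update 1:
  P(E) = 0.8857 × 0.3071 + 0.1000 × 0.6929 = 0.27199847 + 0.06929000 = 0.34128847
  P(H|E) = 0.27199847 / 0.34128847 = 0.7970

Final posterior: 0.7970


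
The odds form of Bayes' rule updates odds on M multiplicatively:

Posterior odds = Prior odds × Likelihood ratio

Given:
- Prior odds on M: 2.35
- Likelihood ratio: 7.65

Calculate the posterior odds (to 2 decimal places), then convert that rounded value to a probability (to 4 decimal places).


Step 1: Calculate posterior odds
Posterior odds = Prior odds × LR
               = 2.35 × 7.65
               = 17.98

Step 2: Convert to probability
P(M|E) = Posterior odds / (1 + Posterior odds)
       = 17.98 / (1 + 17.98)
       = 17.98 / 18.98
       = 0.9473

The evidence increased P(M) from 0.7015 to 0.9473.


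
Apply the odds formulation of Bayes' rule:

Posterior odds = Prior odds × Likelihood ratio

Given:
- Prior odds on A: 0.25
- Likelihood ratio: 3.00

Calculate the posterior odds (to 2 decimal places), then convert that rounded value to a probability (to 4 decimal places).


Step 1: Calculate posterior odds
Posterior odds = Prior odds × LR
               = 0.25 × 3.00
               = 0.75

Step 2: Convert to probability
P(A|E) = Posterior odds / (1 + Posterior odds)
       = 0.75 / (1 + 0.75)
       = 0.75 / 1.75
       = 0.4286

The evidence increased P(A) from 0.2000 to 0.4286.


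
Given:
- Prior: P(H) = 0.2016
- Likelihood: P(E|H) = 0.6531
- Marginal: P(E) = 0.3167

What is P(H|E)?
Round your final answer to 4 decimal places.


Using Bayes' theorem:

P(H|E) = P(E|H) × P(H) / P(E)
       = 0.6531 × 0.2016 / 0.3167
       = 0.13166496 / 0.3167
       = 0.4157

The evidence strengthens our belief in H.
Prior: 0.2016 → Posterior: 0.4157


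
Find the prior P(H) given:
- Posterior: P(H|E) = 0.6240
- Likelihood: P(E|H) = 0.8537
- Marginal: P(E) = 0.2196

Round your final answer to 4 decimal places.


From Bayes' theorem: P(H|E) = P(E|H) × P(H) / P(E)

Rearranging for P(H):
P(H) = P(H|E) × P(E) / P(E|H)
     = 0.6240 × 0.2196 / 0.8537
     = 0.13703040 / 0.8537
     = 0.1605


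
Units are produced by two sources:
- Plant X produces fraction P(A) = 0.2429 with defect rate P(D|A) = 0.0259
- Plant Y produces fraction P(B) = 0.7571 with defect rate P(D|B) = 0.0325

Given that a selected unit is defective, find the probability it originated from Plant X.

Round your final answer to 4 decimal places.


Let A = from Plant X, D = defective

Given:
- P(A) = 0.2429, P(B) = 0.7571
- P(D|A) = 0.0259, P(D|B) = 0.0325

Step 1: Find P(D)
P(D) = P(D|A)P(A) + P(D|B)P(B)
     = 0.0259 × 0.2429 + 0.0325 × 0.7571
     = 0.00629111 + 0.02460575
     = 0.03089686

Step 2: Apply Bayes' theorem
P(A|D) = P(D|A)P(A) / P(D)
       = 0.00629111 / 0.03089686
       = 0.2036


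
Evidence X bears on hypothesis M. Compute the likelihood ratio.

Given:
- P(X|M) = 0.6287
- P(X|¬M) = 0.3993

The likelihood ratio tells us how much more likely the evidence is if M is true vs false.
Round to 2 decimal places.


Likelihood Ratio (LR) = P(X|M) / P(X|¬M)

LR = 0.6287 / 0.3993
   = 1.57

The evidence is 1.57 times more likely if M is true than if M is false.
Because LR exceeds 1, X is evidence for M.


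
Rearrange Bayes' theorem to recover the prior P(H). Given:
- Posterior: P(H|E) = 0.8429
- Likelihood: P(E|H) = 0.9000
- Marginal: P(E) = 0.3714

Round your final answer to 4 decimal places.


From Bayes' theorem: P(H|E) = P(E|H) × P(H) / P(E)

Rearranging for P(H):
P(H) = P(H|E) × P(E) / P(E|H)
     = 0.8429 × 0.3714 / 0.9000
     = 0.31305306 / 0.9000
     = 0.3478


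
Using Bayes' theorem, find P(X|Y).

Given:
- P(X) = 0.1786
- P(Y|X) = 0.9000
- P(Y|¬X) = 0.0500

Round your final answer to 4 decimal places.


Bayes' theorem: P(X|Y) = P(Y|X) × P(X) / P(Y)

Step 1: Calculate P(Y) using law of total probability
P(Y) = P(Y|X)P(X) + P(Y|¬X)P(¬X)
     = 0.9000 × 0.1786 + 0.0500 × 0.8214
     = 0.16074000 + 0.04107000
     = 0.20181000

Step 2: Apply Bayes' theorem
P(X|Y) = P(Y|X) × P(X) / P(Y)
       = 0.16074000 / 0.20181000
       = 0.7965


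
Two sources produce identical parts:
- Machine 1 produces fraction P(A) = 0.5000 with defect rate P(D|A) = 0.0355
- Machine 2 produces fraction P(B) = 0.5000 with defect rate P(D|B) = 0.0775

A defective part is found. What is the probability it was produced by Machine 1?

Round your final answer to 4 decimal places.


Let A = from Machine 1, D = defective

Given:
- P(A) = 0.5000, P(B) = 0.5000
- P(D|A) = 0.0355, P(D|B) = 0.0775

Step 1: Find P(D)
P(D) = P(D|A)P(A) + P(D|B)P(B)
     = 0.0355 × 0.5000 + 0.0775 × 0.5000
     = 0.01775000 + 0.03875000
     = 0.05650000

Step 2: Apply Bayes' theorem
P(A|D) = P(D|A)P(A) / P(D)
       = 0.01775000 / 0.05650000
       = 0.3142


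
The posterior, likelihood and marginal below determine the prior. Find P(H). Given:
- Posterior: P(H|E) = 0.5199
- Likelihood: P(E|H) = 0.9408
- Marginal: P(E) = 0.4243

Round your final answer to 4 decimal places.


From Bayes' theorem: P(H|E) = P(E|H) × P(H) / P(E)

Rearranging for P(H):
P(H) = P(H|E) × P(E) / P(E|H)
     = 0.5199 × 0.4243 / 0.9408
     = 0.22059357 / 0.9408
     = 0.2345


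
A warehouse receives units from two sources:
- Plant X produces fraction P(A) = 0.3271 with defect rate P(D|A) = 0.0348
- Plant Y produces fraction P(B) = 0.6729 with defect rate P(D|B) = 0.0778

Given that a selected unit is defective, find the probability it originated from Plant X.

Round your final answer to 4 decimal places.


Let A = from Plant X, D = defective

Given:
- P(A) = 0.3271, P(B) = 0.6729
- P(D|A) = 0.0348, P(D|B) = 0.0778

Step 1: Find P(D)
P(D) = P(D|A)P(A) + P(D|B)P(B)
     = 0.0348 × 0.3271 + 0.0778 × 0.6729
     = 0.01138308 + 0.05235162
     = 0.06373470

Step 2: Apply Bayes' theorem
P(A|D) = P(D|A)P(A) / P(D)
       = 0.01138308 / 0.06373470
       = 0.1786


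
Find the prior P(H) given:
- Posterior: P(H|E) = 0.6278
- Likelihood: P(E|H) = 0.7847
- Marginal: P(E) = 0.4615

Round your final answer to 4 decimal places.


From Bayes' theorem: P(H|E) = P(E|H) × P(H) / P(E)

Rearranging for P(H):
P(H) = P(H|E) × P(E) / P(E|H)
     = 0.6278 × 0.4615 / 0.7847
     = 0.28972970 / 0.7847
     = 0.3692


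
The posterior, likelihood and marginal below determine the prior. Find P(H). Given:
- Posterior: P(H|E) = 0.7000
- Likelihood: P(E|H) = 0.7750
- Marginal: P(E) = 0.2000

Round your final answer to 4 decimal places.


From Bayes' theorem: P(H|E) = P(E|H) × P(H) / P(E)

Rearranging for P(H):
P(H) = P(H|E) × P(E) / P(E|H)
     = 0.7000 × 0.2000 / 0.7750
     = 0.14000000 / 0.7750
     = 0.1806


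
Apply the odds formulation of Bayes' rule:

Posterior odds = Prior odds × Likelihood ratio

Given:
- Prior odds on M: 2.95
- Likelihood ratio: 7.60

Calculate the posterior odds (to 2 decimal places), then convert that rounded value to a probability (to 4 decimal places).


Step 1: Calculate posterior odds
Posterior odds = Prior odds × LR
               = 2.95 × 7.60
               = 22.42

Step 2: Convert to probability
P(M|E) = Posterior odds / (1 + Posterior odds)
       = 22.42 / (1 + 22.42)
       = 22.42 / 23.42
       = 0.9573

The evidence increased P(M) from 0.7468 to 0.9573.


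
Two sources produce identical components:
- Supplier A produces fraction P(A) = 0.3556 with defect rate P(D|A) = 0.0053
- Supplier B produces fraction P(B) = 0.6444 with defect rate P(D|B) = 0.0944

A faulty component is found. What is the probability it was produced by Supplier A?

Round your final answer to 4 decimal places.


Let A = from Supplier A, D = faulty

Given:
- P(A) = 0.3556, P(B) = 0.6444
- P(D|A) = 0.0053, P(D|B) = 0.0944

Step 1: Find P(D)
P(D) = P(D|A)P(A) + P(D|B)P(B)
     = 0.0053 × 0.3556 + 0.0944 × 0.6444
     = 0.00188468 + 0.06083136
     = 0.06271604

Step 2: Apply Bayes' theorem
P(A|D) = P(D|A)P(A) / P(D)
       = 0.00188468 / 0.06271604
       = 0.0301


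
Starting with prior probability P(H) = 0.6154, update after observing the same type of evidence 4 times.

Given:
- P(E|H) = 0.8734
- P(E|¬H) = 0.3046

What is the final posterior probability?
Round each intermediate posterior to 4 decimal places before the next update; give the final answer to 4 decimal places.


Sequential Bayesian updating:

Initial prior: P(H) = 0.6154

Update 1:
  P(E) = 0.8734 × 0.6154 + 0.3046 × 0.3846 = 0.53749036 + 0.11714916 = 0.65463952
  P(H|E) = 0.53749036 / 0.65463952 = 0.8210

Update 2:
  P(E) = 0.8734 × 0.8210 + 0.3046 × 0.1790 = 0.71706140 + 0.05452340 = 0.77158480
  P(H|E) = 0.71706140 / 0.77158480 = 0.9293

Update 3:
  P(E) = 0.8734 × 0.9293 + 0.3046 × 0.0707 = 0.81165062 + 0.02153522 = 0.83318584
  P(H|E) = 0.81165062 / 0.83318584 = 0.9742

Update 4:
  P(E) = 0.8734 × 0.9742 + 0.3046 × 0.0258 = 0.85086628 + 0.00785868 = 0.85872496
  P(H|E) = 0.85086628 / 0.85872496 = 0.9908

Final posterior: 0.9908


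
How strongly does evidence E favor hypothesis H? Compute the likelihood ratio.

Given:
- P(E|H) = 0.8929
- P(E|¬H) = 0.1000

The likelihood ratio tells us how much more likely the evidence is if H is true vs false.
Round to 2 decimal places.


Likelihood Ratio (LR) = P(E|H) / P(E|¬H)

LR = 0.8929 / 0.1000
   = 8.93

The evidence is 8.93 times more likely if H is true than if H is false.
Since LR > 1, the evidence supports H over ¬H.


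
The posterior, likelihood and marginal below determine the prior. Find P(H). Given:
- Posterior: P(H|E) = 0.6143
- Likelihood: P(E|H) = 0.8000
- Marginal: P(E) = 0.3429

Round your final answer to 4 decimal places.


From Bayes' theorem: P(H|E) = P(E|H) × P(H) / P(E)

Rearranging for P(H):
P(H) = P(H|E) × P(E) / P(E|H)
     = 0.6143 × 0.3429 / 0.8000
     = 0.21064347 / 0.8000
     = 0.2633


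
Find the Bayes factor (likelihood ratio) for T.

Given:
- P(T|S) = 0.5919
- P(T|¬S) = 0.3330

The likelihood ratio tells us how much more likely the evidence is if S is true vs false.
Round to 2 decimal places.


Likelihood Ratio (LR) = P(T|S) / P(T|¬S)

LR = 0.5919 / 0.3330
   = 1.78

The evidence is 1.78 times more likely if S is true than if S is false.
Because LR exceeds 1, T is evidence for S.


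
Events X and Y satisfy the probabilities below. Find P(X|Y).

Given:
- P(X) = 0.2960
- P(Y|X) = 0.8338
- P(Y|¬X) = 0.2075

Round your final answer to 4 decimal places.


Bayes' theorem: P(X|Y) = P(Y|X) × P(X) / P(Y)

Step 1: Calculate P(Y) using law of total probability
P(Y) = P(Y|X)P(X) + P(Y|¬X)P(¬X)
     = 0.8338 × 0.2960 + 0.2075 × 0.7040
     = 0.24680480 + 0.14608000
     = 0.39288480

Step 2: Apply Bayes' theorem
P(X|Y) = P(Y|X) × P(X) / P(Y)
       = 0.24680480 / 0.39288480
       = 0.6282
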